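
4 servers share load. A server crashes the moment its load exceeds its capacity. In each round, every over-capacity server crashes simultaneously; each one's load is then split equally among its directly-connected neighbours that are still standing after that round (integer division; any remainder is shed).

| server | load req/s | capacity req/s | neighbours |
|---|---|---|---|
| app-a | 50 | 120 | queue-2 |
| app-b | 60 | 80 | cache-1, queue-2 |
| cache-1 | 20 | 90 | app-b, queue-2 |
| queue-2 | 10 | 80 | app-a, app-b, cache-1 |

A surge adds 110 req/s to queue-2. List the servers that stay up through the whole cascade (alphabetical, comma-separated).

Round 1 — queue-2 at 120 > 80. queue-2 crashes.
  queue-2 sheds 120 req/s to app-a, app-b, cache-1: 40 each.
    app-a: 50+40 = 90 ≤ 120
    app-b: 60+40 = 100 > 80
    cache-1: 20+40 = 60 ≤ 90
Round 2 — app-b crashes.
  app-b sheds 100 req/s to cache-1: 100 each.
    cache-1: 60+100 = 160 > 90
Round 3 — cache-1 crashes.
  cache-1 sheds 160 req/s: no online neighbours, lost.
No further crashes.

app-a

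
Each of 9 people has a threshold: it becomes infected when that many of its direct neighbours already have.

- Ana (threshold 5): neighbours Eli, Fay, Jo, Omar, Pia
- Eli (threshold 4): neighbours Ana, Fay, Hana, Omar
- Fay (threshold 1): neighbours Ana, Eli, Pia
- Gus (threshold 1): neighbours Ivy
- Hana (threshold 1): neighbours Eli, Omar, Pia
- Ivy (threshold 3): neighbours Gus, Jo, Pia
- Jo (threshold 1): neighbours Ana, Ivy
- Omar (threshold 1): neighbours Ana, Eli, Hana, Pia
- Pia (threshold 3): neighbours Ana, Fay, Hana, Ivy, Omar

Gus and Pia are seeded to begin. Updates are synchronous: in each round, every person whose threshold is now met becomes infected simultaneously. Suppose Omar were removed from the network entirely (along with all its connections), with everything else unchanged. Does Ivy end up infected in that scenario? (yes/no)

no

With Omar removed:
Round 1 — Gus, Pia become infected (initial).
Round 2 — checking thresholds:
  Ana: 1 of 4 neighbours < 5, not yet.
  Fay: 1 of 3 neighbours ≥ 1, becomes infected.
  Hana: 1 of 2 neighbours ≥ 1, becomes infected.
  Ivy: 2 of 3 neighbours < 3, not yet.
Round 3 — no new infections; cascade stops.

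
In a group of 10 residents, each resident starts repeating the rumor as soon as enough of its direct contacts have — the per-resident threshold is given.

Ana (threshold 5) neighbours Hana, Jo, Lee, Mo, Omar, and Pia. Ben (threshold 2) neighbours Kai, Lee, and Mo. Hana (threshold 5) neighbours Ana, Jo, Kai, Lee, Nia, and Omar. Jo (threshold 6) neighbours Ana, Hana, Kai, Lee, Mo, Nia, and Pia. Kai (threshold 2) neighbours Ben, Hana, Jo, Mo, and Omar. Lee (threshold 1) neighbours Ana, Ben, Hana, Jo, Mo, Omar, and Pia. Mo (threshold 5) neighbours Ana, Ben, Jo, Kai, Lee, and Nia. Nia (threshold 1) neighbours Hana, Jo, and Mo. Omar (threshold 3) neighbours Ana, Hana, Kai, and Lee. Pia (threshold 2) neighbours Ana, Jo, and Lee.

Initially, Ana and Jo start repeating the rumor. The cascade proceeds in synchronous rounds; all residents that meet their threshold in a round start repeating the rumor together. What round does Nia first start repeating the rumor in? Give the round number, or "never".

2

Round 1 — Ana, Jo start repeating the rumor (initial).
Round 2 — checking thresholds:
  Hana: 2 of 6 neighbours < 5, below threshold.
  Kai: 1 of 5 neighbours < 2, below threshold.
  Lee: 2 of 7 neighbours ≥ 1, starts repeating the rumor.
  Mo: 2 of 6 neighbours < 5, below threshold.
  Nia: 1 of 3 neighbours ≥ 1, starts repeating the rumor.
  Omar: 1 of 4 neighbours < 3, below threshold.
  Pia: 2 of 3 neighbours ≥ 2, starts repeating the rumor.
Round 3 — no new spreads; cascade stops.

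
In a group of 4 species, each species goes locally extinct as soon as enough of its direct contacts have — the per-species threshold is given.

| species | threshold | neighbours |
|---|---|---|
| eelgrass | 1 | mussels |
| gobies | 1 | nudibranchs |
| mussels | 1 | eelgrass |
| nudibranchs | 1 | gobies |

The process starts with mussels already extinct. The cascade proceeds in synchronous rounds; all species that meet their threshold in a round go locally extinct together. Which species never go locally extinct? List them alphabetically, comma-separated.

Round 1 — mussels goes locally extinct (initial).
Round 2 — checking thresholds:
  eelgrass: 1 of 1 neighbours ≥ 1, goes locally extinct.
Round 3 — no new extinctions; cascade stops.

gobies, nudibranchs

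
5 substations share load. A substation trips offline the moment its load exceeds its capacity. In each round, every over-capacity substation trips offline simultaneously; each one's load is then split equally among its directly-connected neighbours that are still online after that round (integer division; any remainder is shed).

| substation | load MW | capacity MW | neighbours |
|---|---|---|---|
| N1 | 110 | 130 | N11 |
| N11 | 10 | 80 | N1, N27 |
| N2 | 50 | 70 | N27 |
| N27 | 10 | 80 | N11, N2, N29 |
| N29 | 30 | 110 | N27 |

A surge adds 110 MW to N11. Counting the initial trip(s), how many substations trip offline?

2

Round 1 — N11 at 120 > 80. N11 trips offline.
  N11 sheds 120 MW to N1, N27: 60 each.
    N1: 110+60 = 170 > 130
    N27: 10+60 = 70 ≤ 80
Round 2 — N1 trips offline.
  N1 sheds 170 MW: no online neighbours, lost.
No further trips.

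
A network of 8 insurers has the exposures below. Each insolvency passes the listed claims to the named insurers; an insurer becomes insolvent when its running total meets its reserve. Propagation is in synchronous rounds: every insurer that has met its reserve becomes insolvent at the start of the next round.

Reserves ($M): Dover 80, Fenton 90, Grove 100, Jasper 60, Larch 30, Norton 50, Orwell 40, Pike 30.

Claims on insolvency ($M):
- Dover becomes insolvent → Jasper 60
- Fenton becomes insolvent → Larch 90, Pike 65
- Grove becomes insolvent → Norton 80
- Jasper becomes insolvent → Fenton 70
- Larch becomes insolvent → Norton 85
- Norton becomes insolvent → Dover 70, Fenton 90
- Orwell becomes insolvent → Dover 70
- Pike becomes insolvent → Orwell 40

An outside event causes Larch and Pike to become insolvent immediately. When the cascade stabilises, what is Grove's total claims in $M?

0

Round 1 — Larch, Pike become insolvent (initial).
  Norton: +85 → 85 ≥ 50
  Orwell: +40 → 40 ≥ 40
Round 2 — Norton, Orwell become insolvent.
  Dover: +70+70 → 140 ≥ 80
  Fenton: +90 → 90 ≥ 90
Round 3 — Dover, Fenton become insolvent.
  Jasper: +60 → 60 ≥ 60
Round 4 — Jasper becomes insolvent.
No further insolvencies.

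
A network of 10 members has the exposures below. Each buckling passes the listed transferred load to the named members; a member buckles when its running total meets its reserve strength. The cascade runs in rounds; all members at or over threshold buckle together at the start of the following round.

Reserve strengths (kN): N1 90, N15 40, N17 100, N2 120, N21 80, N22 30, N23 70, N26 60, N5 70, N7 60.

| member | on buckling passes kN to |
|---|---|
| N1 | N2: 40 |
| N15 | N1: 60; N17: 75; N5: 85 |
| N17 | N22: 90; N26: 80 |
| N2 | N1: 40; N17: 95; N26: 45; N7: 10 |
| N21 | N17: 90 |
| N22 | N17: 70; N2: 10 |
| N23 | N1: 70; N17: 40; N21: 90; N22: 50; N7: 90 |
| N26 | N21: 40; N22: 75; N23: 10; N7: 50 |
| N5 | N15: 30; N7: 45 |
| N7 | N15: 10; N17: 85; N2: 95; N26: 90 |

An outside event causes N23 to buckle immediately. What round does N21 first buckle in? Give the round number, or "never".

Round 1 — N23 buckles (initial).
  N1: +70 → 70 < 90
  N17: +40 → 40 < 100
  N21: +90 → 90 ≥ 80
  N22: +50 → 50 ≥ 30
  N7: +90 → 90 ≥ 60
Round 2 — N21, N22, N7 buckle.
  N15: +10 → 10 < 40
  N17: +90+70+85 → 285 ≥ 100
  N2: +10+95 → 105 < 120
  N26: +90 → 90 ≥ 60
Round 3 — N17, N26 buckle.
No further bucklings.

2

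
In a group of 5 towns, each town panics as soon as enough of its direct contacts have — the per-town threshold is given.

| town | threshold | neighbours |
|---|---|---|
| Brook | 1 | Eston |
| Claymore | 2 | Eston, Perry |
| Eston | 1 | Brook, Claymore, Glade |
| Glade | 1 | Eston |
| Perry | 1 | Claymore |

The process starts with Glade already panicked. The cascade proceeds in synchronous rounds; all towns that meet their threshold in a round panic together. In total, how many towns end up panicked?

3

Round 1 — Glade panics (initial).
Round 2 — checking thresholds:
  Eston: 1 of 3 neighbours ≥ 1, panics.
Round 3 — checking thresholds:
  Brook: 1 of 1 neighbours ≥ 1, panics.
  Claymore: 1 of 2 neighbours < 2, not yet.
Round 4 — no new panics; cascade stops.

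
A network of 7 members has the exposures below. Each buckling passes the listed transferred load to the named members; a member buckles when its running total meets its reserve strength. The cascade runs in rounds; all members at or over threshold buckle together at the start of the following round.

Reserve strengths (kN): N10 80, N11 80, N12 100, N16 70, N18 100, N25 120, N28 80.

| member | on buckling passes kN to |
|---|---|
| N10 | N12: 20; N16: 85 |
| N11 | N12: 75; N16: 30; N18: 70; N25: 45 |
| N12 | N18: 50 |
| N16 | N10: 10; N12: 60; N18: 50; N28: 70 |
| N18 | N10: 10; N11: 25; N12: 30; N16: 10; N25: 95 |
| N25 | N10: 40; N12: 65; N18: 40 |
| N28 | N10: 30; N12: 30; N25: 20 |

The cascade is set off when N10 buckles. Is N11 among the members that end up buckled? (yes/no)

no

Round 1 — N10 buckles (initial).
  N12: +20 → 20 < 100
  N16: +85 → 85 ≥ 70
Round 2 — N16 buckles.
  N12: +60 → 80 < 100
  N18: +50 → 50 < 100
  N28: +70 → 70 < 80
No further bucklings.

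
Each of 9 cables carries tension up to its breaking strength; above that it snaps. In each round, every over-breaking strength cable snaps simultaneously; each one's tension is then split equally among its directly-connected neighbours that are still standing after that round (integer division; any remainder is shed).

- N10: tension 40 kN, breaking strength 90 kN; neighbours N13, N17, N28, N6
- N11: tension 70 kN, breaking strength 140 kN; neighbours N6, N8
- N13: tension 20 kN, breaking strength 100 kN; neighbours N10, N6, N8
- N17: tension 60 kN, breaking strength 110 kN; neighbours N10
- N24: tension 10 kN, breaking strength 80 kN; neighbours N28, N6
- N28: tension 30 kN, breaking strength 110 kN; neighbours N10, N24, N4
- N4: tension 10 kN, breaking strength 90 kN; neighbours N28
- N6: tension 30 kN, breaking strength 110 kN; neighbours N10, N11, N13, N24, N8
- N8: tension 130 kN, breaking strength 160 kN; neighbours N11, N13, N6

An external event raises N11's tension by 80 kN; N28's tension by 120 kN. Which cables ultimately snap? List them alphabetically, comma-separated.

N10, N11, N13, N17, N24, N28, N6, N8

Round 1 — N11 at 150 > 140; N28 at 150 > 110. N11, N28 snap.
  N11 sheds 150 kN to N6, N8: 75 each.
    N6: 30+75 = 105 ≤ 110
    N8: 130+75 = 205 > 160
  N28 sheds 150 kN to N10, N24, N4: 50 each.
    N10: 40+50 = 90 ≤ 90
    N24: 10+50 = 60 ≤ 80
    N4: 10+50 = 60 ≤ 90
Round 2 — N8 snaps.
  N8 sheds 205 kN to N13, N6: 102 each (1 lost).
    N13: 20+102 = 122 > 100
    N6: 105+102 = 207 > 110
Round 3 — N13, N6 snap.
  N13 sheds 122 kN to N10: 122 each.
    N10: 90+122 = 212 > 90
  N6 sheds 207 kN to N10, N24: 103 each (1 lost).
    N10: 212+103 = 315 > 90
    N24: 60+103 = 163 > 80
Round 4 — N10, N24 snap.
  N10 sheds 315 kN to N17: 315 each.
    N17: 60+315 = 375 > 110
  N24 sheds 163 kN: no online neighbours, lost.
Round 5 — N17 snaps.
  N17 sheds 375 kN: no online neighbours, lost.
No further breaks.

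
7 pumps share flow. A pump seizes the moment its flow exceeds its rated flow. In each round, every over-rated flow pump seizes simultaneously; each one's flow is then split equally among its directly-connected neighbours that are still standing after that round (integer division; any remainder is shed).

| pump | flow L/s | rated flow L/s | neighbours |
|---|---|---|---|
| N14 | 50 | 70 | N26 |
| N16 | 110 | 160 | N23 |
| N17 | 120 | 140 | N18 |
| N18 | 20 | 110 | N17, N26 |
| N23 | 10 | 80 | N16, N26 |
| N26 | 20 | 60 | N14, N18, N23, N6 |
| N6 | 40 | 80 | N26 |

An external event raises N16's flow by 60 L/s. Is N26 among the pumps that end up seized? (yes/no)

Round 1 — N16 at 170 > 160. N16 seizes.
  N16 sheds 170 L/s to N23: 170 each.
    N23: 10+170 = 180 > 80
Round 2 — N23 seizes.
  N23 sheds 180 L/s to N26: 180 each.
    N26: 20+180 = 200 > 60
Round 3 — N26 seizes.
  N26 sheds 200 L/s to N14, N18, N6: 66 each (2 lost).
    N14: 50+66 = 116 > 70
    N18: 20+66 = 86 ≤ 110
    N6: 40+66 = 106 > 80
Round 4 — N14, N6 seize.
  N14 sheds 116 L/s: no online neighbours, lost.
  N6 sheds 106 L/s: no online neighbours, lost.
No further seizures.

yes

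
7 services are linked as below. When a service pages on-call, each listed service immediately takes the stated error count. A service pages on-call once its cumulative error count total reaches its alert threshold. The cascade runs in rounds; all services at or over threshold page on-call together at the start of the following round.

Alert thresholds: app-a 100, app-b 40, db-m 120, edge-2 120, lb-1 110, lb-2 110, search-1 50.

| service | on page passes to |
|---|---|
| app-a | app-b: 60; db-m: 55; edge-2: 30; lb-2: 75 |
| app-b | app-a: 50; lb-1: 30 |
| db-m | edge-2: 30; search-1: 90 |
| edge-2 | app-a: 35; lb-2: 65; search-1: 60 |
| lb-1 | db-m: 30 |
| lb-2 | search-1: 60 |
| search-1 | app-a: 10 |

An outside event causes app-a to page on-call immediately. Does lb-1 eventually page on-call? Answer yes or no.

Round 1 — app-a pages on-call (initial).
  app-b: +60 → 60 ≥ 40
  db-m: +55 → 55 < 120
  edge-2: +30 → 30 < 120
  lb-2: +75 → 75 < 110
Round 2 — app-b pages on-call.
  lb-1: +30 → 30 < 110
No further pages.

no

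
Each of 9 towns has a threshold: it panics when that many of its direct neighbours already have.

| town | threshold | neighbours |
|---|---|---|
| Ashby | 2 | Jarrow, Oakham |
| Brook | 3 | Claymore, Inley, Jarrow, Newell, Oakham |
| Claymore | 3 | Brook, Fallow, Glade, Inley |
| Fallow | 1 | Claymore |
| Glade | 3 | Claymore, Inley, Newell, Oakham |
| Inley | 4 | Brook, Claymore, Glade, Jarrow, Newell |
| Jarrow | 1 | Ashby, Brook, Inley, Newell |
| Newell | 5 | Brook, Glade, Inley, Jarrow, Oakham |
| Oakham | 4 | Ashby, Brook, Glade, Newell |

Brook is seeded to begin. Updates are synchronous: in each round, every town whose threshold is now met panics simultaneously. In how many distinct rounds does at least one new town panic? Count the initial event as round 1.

Round 1 — Brook panics (initial).
Round 2 — checking thresholds:
  Claymore: 1 of 4 neighbours < 3, not yet.
  Inley: 1 of 5 neighbours < 4, not yet.
  Jarrow: 1 of 4 neighbours ≥ 1, panics.
  Newell: 1 of 5 neighbours < 5, not yet.
  Oakham: 1 of 4 neighbours < 4, not yet.
Round 3 — no new panics; cascade stops.

2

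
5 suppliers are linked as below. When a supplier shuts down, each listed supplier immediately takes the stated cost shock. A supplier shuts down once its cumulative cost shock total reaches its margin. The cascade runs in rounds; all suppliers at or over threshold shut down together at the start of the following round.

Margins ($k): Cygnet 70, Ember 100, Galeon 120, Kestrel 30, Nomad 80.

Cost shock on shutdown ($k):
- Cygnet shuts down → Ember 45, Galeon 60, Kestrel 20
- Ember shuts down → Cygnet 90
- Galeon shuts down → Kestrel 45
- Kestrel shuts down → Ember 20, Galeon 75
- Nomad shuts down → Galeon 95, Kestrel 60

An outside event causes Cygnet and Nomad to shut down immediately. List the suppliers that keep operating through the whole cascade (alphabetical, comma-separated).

Round 1 — Cygnet, Nomad shut down (initial).
  Ember: +45 → 45 < 100
  Galeon: +60+95 → 155 ≥ 120
  Kestrel: +20+60 → 80 ≥ 30
Round 2 — Galeon, Kestrel shut down.
  Ember: +20 → 65 < 100
No further shutdowns.

Ember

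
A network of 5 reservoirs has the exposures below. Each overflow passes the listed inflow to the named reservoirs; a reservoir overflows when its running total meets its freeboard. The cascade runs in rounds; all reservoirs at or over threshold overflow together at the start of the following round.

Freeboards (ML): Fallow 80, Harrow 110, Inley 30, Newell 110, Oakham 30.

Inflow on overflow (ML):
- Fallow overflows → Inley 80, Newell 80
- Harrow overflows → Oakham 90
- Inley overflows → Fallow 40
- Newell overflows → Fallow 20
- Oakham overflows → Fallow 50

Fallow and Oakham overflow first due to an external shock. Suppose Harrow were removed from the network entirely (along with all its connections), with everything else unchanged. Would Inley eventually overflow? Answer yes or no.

With Harrow removed:
Round 1 — Fallow, Oakham overflow (initial).
  Inley: +80 → 80 ≥ 30
  Newell: +80 → 80 < 110
Round 2 — Inley overflows.
No further overflows.

yes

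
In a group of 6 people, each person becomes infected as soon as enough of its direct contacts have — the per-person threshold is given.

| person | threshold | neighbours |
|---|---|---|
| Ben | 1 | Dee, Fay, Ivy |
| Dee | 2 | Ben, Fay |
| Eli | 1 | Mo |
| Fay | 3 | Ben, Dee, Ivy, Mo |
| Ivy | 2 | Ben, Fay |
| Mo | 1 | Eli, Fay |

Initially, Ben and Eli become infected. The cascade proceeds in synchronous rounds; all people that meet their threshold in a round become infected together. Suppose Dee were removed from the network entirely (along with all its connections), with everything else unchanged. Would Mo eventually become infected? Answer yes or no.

yes

With Dee removed:
Round 1 — Ben, Eli become infected (initial).
Round 2 — checking thresholds:
  Fay: 1 of 3 neighbours < 3, holds.
  Ivy: 1 of 2 neighbours < 2, holds.
  Mo: 1 of 2 neighbours ≥ 1, becomes infected.
Round 3 — no new infections; cascade stops.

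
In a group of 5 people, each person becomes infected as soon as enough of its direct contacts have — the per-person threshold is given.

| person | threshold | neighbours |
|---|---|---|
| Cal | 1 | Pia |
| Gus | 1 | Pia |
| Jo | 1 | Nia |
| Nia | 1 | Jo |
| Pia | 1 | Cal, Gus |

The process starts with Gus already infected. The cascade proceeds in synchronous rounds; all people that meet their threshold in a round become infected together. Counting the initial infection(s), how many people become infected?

Round 1 — Gus becomes infected (initial).
Round 2 — checking thresholds:
  Pia: 1 of 2 neighbours ≥ 1, becomes infected.
Round 3 — checking thresholds:
  Cal: 1 of 1 neighbours ≥ 1, becomes infected.
Round 4 — no new infections; cascade stops.

3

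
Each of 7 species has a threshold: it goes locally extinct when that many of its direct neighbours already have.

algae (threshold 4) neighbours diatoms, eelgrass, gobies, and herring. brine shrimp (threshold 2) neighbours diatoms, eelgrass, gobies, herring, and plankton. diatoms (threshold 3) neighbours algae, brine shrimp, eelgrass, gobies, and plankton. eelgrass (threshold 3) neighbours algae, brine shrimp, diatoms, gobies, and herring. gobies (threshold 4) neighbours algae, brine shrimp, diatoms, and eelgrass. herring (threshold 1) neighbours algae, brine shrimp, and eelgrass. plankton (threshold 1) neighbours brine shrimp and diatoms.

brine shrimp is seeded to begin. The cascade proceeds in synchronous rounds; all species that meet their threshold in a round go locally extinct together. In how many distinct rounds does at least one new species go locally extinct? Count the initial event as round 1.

2

Round 1 — brine shrimp goes locally extinct (initial).
Round 2 — checking thresholds:
  diatoms: 1 of 5 neighbours < 3, below threshold.
  eelgrass: 1 of 5 neighbours < 3, below threshold.
  gobies: 1 of 4 neighbours < 4, below threshold.
  herring: 1 of 3 neighbours ≥ 1, goes locally extinct.
  plankton: 1 of 2 neighbours ≥ 1, goes locally extinct.
Round 3 — no new extinctions; cascade stops.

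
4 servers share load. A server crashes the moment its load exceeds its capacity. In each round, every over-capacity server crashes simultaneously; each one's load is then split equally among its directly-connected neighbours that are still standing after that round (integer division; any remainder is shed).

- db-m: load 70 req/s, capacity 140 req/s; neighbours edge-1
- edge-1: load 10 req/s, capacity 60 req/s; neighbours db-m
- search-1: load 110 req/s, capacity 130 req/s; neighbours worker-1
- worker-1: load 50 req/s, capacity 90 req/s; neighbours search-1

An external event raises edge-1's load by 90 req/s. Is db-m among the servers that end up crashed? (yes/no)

Round 1 — edge-1 at 100 > 60. edge-1 crashes.
  edge-1 sheds 100 req/s to db-m: 100 each.
    db-m: 70+100 = 170 > 140
Round 2 — db-m crashes.
  db-m sheds 170 req/s: no online neighbours, lost.
No further crashes.

yes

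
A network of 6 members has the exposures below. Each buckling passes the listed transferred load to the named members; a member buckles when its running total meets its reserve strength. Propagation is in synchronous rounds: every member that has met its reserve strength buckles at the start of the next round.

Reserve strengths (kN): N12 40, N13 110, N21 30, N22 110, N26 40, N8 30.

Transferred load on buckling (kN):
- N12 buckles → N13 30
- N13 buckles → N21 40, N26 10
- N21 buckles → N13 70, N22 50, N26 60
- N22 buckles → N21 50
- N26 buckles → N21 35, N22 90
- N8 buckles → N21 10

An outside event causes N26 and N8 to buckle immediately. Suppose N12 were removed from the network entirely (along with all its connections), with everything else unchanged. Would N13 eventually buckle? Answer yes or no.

With N12 removed:
Round 1 — N26, N8 buckle (initial).
  N21: +35+10 → 45 ≥ 30
  N22: +90 → 90 < 110
Round 2 — N21 buckles.
  N13: +70 → 70 < 110
  N22: +50 → 140 ≥ 110
Round 3 — N22 buckles.
No further bucklings.

no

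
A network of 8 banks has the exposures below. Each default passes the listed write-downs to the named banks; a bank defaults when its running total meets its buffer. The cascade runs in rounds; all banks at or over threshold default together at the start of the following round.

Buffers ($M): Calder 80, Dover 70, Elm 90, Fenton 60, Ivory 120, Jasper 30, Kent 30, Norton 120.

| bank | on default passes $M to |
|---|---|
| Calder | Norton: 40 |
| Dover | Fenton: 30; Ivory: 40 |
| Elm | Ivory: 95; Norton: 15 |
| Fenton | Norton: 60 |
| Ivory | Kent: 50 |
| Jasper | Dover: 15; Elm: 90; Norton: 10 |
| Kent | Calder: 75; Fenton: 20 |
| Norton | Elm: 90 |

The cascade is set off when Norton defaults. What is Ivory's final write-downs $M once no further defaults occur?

Round 1 — Norton defaults (initial).
  Elm: +90 → 90 ≥ 90
Round 2 — Elm defaults.
  Ivory: +95 → 95 < 120
No further defaults.

95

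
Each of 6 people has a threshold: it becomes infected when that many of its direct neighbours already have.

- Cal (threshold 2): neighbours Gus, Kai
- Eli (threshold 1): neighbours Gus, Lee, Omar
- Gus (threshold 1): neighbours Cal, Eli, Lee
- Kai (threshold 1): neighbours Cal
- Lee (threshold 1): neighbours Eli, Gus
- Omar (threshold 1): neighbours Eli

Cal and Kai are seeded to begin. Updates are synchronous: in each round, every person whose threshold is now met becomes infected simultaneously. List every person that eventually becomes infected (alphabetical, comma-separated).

Round 1 — Cal, Kai become infected (initial).
Round 2 — checking thresholds:
  Gus: 1 of 3 neighbours ≥ 1, becomes infected.
Round 3 — checking thresholds:
  Eli: 1 of 3 neighbours ≥ 1, becomes infected.
  Lee: 1 of 2 neighbours ≥ 1, becomes infected.
Round 4 — checking thresholds:
  Omar: 1 of 1 neighbours ≥ 1, becomes infected.
Round 5 — no new infections; cascade stops.

Cal, Eli, Gus, Kai, Lee, Omar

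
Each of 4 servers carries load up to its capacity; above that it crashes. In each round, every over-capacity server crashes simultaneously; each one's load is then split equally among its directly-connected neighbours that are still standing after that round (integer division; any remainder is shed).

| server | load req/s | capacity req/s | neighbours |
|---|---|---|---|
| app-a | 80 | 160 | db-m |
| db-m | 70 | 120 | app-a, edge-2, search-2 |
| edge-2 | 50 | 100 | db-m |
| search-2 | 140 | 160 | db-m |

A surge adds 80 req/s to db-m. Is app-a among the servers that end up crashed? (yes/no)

no

Round 1 — db-m at 150 > 120. db-m crashes.
  db-m sheds 150 req/s to app-a, edge-2, search-2: 50 each.
    app-a: 80+50 = 130 ≤ 160
    edge-2: 50+50 = 100 ≤ 100
    search-2: 140+50 = 190 > 160
Round 2 — search-2 crashes.
  search-2 sheds 190 req/s: no online neighbours, lost.
No further crashes.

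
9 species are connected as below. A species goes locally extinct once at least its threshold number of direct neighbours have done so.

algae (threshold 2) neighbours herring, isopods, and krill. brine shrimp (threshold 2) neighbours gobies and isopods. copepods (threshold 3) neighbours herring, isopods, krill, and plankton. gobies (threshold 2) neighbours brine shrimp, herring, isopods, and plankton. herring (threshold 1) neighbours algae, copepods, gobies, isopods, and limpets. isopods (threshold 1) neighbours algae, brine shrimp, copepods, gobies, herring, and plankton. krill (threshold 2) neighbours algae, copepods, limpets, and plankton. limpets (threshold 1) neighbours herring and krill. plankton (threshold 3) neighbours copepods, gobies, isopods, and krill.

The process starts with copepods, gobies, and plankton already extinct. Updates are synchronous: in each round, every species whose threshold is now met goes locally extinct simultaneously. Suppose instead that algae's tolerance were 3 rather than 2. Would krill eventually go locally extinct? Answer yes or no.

With algae's tolerance at 3:
Round 1 — copepods, gobies, plankton go locally extinct (initial).
Round 2 — checking thresholds:
  brine shrimp: 1 of 2 neighbours < 2, below threshold.
  herring: 2 of 5 neighbours ≥ 1, goes locally extinct.
  isopods: 3 of 6 neighbours ≥ 1, goes locally extinct.
  krill: 2 of 4 neighbours ≥ 2, goes locally extinct.
Round 3 — checking thresholds:
  algae: 3 of 3 neighbours ≥ 3, goes locally extinct.
  brine shrimp: 2 of 2 neighbours ≥ 2, goes locally extinct.
  limpets: 2 of 2 neighbours ≥ 1, goes locally extinct.
Round 4 — no new extinctions; cascade stops.

yes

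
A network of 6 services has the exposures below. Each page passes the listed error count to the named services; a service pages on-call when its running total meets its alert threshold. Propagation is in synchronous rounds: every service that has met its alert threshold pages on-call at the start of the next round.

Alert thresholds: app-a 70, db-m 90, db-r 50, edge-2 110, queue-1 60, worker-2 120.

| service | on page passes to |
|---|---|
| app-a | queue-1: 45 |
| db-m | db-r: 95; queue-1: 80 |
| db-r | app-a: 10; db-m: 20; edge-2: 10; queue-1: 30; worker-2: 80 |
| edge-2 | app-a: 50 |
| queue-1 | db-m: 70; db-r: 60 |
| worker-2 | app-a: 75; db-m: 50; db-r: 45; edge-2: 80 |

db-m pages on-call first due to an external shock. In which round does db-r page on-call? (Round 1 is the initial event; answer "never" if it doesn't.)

Round 1 — db-m pages on-call (initial).
  db-r: +95 → 95 ≥ 50
  queue-1: +80 → 80 ≥ 60
Round 2 — db-r, queue-1 page on-call.
  app-a: +10 → 10 < 70
  edge-2: +10 → 10 < 110
  worker-2: +80 → 80 < 120
No further pages.

2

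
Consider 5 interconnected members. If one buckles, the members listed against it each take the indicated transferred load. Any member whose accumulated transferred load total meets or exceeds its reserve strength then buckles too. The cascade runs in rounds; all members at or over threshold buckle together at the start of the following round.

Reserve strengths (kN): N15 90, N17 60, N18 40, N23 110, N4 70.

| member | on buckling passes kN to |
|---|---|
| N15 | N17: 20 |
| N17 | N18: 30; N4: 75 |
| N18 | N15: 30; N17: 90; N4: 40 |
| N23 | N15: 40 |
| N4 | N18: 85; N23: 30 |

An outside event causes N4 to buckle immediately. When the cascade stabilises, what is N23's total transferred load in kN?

30

Round 1 — N4 buckles (initial).
  N18: +85 → 85 ≥ 40
  N23: +30 → 30 < 110
Round 2 — N18 buckles.
  N15: +30 → 30 < 90
  N17: +90 → 90 ≥ 60
Round 3 — N17 buckles.
No further bucklings.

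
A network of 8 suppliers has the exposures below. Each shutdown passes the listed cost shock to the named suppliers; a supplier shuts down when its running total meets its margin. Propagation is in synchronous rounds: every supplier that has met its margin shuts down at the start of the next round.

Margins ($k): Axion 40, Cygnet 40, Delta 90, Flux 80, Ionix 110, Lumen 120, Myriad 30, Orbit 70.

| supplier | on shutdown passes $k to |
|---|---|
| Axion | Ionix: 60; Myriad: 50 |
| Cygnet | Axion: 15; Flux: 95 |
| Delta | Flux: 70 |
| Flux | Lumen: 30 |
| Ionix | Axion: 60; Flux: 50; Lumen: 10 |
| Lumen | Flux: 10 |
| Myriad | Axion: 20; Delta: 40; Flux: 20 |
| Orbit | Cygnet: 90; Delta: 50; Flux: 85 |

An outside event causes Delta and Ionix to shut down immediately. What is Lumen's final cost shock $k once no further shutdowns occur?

Round 1 — Delta, Ionix shut down (initial).
  Axion: +60 → 60 ≥ 40
  Flux: +70+50 → 120 ≥ 80
  Lumen: +10 → 10 < 120
Round 2 — Axion, Flux shut down.
  Lumen: +30 → 40 < 120
  Myriad: +50 → 50 ≥ 30
Round 3 — Myriad shuts down.
No further shutdowns.

40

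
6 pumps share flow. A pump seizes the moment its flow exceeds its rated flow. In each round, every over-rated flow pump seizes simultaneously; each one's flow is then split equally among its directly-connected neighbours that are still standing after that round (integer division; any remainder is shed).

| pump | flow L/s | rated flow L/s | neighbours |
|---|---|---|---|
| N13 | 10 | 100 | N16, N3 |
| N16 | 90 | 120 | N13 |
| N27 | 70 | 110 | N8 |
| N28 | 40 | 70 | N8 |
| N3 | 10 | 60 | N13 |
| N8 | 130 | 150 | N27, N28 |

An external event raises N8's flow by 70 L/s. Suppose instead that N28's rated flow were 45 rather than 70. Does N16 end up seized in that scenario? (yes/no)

no

With N28's rated flow at 45:
Round 1 — N8 at 200 > 150. N8 seizes.
  N8 sheds 200 L/s to N27, N28: 100 each.
    N27: 70+100 = 170 > 110
    N28: 40+100 = 140 > 45
Round 2 — N27, N28 seize.
  N27 sheds 170 L/s: no online neighbours, lost.
  N28 sheds 140 L/s: no online neighbours, lost.
No further seizures.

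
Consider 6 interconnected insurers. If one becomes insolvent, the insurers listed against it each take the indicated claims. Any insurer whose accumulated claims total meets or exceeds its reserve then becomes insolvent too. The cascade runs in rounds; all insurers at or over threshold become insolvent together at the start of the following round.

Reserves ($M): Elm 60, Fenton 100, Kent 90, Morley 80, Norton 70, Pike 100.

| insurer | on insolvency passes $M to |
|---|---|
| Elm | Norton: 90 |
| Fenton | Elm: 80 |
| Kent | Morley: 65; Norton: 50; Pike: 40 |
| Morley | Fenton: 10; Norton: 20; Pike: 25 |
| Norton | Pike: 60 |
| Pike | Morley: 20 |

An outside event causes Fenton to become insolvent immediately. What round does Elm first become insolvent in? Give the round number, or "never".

Round 1 — Fenton becomes insolvent (initial).
  Elm: +80 → 80 ≥ 60
Round 2 — Elm becomes insolvent.
  Norton: +90 → 90 ≥ 70
Round 3 — Norton becomes insolvent.
  Pike: +60 → 60 < 100
No further insolvencies.

2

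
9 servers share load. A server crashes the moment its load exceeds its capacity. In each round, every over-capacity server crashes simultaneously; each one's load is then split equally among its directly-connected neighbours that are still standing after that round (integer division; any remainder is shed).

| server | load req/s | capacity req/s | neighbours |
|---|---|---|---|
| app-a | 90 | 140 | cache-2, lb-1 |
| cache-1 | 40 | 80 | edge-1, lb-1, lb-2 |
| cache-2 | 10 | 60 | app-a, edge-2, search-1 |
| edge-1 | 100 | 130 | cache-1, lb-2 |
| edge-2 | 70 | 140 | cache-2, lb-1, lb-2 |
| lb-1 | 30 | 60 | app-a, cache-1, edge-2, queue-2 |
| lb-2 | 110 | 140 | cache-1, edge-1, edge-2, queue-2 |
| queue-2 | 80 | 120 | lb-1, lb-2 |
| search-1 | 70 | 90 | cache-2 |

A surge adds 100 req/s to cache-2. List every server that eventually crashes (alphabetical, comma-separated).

Round 1 — cache-2 at 110 > 60. cache-2 crashes.
  cache-2 sheds 110 req/s to app-a, edge-2, search-1: 36 each (2 lost).
    app-a: 90+36 = 126 ≤ 140
    edge-2: 70+36 = 106 ≤ 140
    search-1: 70+36 = 106 > 90
Round 2 — search-1 crashes.
  search-1 sheds 106 req/s: no online neighbours, lost.
No further crashes.

cache-2, search-1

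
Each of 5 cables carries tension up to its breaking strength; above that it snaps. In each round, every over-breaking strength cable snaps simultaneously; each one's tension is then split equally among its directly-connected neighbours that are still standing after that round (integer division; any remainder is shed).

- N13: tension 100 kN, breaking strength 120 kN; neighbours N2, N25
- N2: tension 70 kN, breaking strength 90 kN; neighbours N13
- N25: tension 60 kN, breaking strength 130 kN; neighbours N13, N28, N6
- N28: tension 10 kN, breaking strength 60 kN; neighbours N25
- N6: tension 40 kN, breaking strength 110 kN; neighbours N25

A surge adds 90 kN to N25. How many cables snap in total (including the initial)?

3

Round 1 — N25 at 150 > 130. N25 snaps.
  N25 sheds 150 kN to N13, N28, N6: 50 each.
    N13: 100+50 = 150 > 120
    N28: 10+50 = 60 ≤ 60
    N6: 40+50 = 90 ≤ 110
Round 2 — N13 snaps.
  N13 sheds 150 kN to N2: 150 each.
    N2: 70+150 = 220 > 90
Round 3 — N2 snaps.
  N2 sheds 220 kN: no online neighbours, lost.
No further breaks.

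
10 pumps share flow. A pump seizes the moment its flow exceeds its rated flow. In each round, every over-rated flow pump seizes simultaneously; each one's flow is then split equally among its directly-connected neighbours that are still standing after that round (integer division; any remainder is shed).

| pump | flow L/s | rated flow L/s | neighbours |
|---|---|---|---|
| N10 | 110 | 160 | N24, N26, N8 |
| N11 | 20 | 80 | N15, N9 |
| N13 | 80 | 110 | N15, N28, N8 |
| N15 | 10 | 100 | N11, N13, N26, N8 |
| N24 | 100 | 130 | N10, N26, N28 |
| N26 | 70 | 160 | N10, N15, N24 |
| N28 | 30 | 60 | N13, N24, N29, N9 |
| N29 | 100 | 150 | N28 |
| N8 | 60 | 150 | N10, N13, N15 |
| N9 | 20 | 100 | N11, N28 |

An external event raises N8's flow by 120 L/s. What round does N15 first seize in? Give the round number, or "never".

Round 1 — N8 at 180 > 150. N8 seizes.
  N8 sheds 180 L/s to N10, N13, N15: 60 each.
    N10: 110+60 = 170 > 160
    N13: 80+60 = 140 > 110
    N15: 10+60 = 70 ≤ 100
Round 2 — N10, N13 seize.
  N10 sheds 170 L/s to N24, N26: 85 each.
    N24: 100+85 = 185 > 130
    N26: 70+85 = 155 ≤ 160
  N13 sheds 140 L/s to N15, N28: 70 each.
    N15: 70+70 = 140 > 100
    N28: 30+70 = 100 > 60
Round 3 — N15, N24, N28 seize.
  N15 sheds 140 L/s to N11, N26: 70 each.
    N11: 20+70 = 90 > 80
    N26: 155+70 = 225 > 160
  N24 sheds 185 L/s to N26: 185 each.
    N26: 225+185 = 410 > 160
  N28 sheds 100 L/s to N29, N9: 50 each.
    N29: 100+50 = 150 ≤ 150
    N9: 20+50 = 70 ≤ 100
Round 4 — N11, N26 seize.
  N11 sheds 90 L/s to N9: 90 each.
    N9: 70+90 = 160 > 100
  N26 sheds 410 L/s: no online neighbours, lost.
Round 5 — N9 seizes.
  N9 sheds 160 L/s: no online neighbours, lost.
No further seizures.

3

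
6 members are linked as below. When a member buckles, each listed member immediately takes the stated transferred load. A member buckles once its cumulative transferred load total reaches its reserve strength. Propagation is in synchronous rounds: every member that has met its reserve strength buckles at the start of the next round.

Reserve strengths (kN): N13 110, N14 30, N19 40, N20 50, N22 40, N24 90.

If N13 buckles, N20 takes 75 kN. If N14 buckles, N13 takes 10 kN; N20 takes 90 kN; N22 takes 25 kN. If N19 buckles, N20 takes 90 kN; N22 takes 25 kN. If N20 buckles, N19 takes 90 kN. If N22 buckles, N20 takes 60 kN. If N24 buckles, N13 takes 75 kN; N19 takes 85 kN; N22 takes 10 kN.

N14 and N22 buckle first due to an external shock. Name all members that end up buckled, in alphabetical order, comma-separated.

Round 1 — N14, N22 buckle (initial).
  N13: +10 → 10 < 110
  N20: +90+60 → 150 ≥ 50
Round 2 — N20 buckles.
  N19: +90 → 90 ≥ 40
Round 3 — N19 buckles.
No further bucklings.

N14, N19, N20, N22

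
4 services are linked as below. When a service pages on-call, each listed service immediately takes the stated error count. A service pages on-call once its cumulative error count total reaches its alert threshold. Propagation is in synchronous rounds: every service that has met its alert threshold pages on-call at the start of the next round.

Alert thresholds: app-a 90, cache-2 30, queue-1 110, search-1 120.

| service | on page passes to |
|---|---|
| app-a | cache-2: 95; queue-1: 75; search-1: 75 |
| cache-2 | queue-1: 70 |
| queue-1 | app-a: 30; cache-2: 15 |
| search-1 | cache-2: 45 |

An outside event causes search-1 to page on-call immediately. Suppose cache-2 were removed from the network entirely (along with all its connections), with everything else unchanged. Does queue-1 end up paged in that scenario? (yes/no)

With cache-2 removed:
Round 1 — search-1 pages on-call (initial).
No further pages.

no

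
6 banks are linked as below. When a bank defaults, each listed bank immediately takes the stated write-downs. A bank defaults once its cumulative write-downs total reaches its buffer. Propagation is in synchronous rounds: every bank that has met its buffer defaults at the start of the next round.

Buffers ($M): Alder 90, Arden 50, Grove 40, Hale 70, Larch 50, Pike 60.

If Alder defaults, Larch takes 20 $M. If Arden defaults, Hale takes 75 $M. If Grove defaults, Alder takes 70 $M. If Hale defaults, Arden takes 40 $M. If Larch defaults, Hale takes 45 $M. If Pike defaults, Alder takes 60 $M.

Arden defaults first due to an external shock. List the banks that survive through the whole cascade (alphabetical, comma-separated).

Alder, Grove, Larch, Pike

Round 1 — Arden defaults (initial).
  Hale: +75 → 75 ≥ 70
Round 2 — Hale defaults.
No further defaults.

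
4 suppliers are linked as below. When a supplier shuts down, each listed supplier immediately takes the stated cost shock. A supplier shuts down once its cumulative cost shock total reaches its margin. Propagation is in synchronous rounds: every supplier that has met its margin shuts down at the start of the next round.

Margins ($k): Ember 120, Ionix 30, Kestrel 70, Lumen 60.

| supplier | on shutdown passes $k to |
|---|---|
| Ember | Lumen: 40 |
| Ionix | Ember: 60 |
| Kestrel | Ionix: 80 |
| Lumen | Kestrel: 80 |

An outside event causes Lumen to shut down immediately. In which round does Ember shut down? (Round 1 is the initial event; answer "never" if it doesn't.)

Round 1 — Lumen shuts down (initial).
  Kestrel: +80 → 80 ≥ 70
Round 2 — Kestrel shuts down.
  Ionix: +80 → 80 ≥ 30
Round 3 — Ionix shuts down.
  Ember: +60 → 60 < 120
No further shutdowns.

never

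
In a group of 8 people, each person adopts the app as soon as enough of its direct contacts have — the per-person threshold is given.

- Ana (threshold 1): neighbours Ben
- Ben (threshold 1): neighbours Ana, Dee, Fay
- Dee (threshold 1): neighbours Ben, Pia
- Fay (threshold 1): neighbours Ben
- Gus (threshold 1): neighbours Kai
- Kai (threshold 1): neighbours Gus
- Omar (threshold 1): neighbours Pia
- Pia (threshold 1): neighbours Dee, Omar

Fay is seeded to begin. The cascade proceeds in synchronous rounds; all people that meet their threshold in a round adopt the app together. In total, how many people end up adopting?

Round 1 — Fay adopts the app (initial).
Round 2 — checking thresholds:
  Ben: 1 of 3 neighbours ≥ 1, adopts the app.
Round 3 — checking thresholds:
  Ana: 1 of 1 neighbours ≥ 1, adopts the app.
  Dee: 1 of 2 neighbours ≥ 1, adopts the app.
Round 4 — checking thresholds:
  Pia: 1 of 2 neighbours ≥ 1, adopts the app.
Round 5 — checking thresholds:
  Omar: 1 of 1 neighbours ≥ 1, adopts the app.
Round 6 — no new adoptions; cascade stops.

6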